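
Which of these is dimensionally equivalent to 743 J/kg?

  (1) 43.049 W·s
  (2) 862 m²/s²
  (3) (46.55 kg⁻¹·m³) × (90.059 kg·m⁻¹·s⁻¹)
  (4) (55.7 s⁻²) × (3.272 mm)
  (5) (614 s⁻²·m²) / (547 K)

(2)

Reference: J·kg⁻¹ = N·m·kg⁻¹ = m²·s⁻².
Each option:
  (1) W·s = J·s⁻¹·s = kg·m²·s⁻²
  (2) m²·s⁻²  ← same
  (3) [kg⁻¹·m³] · [kg·m⁻¹·s⁻¹] = m²·s⁻¹
  (4) [s⁻²] · [m] = m·s⁻²
  (5) [m²·s⁻²] / [K] = m²·s⁻²·K⁻¹
Only (2) matches m²·s⁻².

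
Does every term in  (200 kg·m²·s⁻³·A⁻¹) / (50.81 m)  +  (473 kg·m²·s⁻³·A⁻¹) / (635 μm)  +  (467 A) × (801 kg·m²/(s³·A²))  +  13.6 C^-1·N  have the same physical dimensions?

In SI base units:
  (200 kg·m²·s⁻³·A⁻¹) / (50.81 m):  [kg·m²·s⁻³·A⁻¹] / [m] = kg·m·s⁻³·A⁻¹
  (473 kg·m²·s⁻³·A⁻¹) / (635 μm):  [kg·m²·s⁻³·A⁻¹] / [m] = kg·m·s⁻³·A⁻¹
  (467 A) × (801 kg·m²/(s³·A²)):  [A] · [kg·m²·s⁻³·A⁻²] = kg·m²·s⁻³·A⁻¹
  13.6 C^-1·N:  N·C⁻¹ = kg·m·s⁻²·(s·A)⁻¹ = kg·m·s⁻³·A⁻¹
The terms do not share a single dimension (kg·m²·s⁻³·A⁻¹ vs kg·m·s⁻³·A⁻¹).

No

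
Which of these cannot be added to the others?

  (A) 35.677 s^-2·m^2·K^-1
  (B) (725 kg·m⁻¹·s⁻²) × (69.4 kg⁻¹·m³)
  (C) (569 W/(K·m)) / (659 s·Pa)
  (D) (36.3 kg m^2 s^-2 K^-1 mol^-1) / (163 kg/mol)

(B)

In SI base units:
  (A) m²·s⁻²·K⁻¹
  (B) [kg·m⁻¹·s⁻²] · [kg⁻¹·m³] = m²·s⁻²
  (C) [kg·m·s⁻³·K⁻¹] / [kg·m⁻¹·s⁻¹] = m²·s⁻²·K⁻¹
  (D) [kg·m²·s⁻²·K⁻¹·mol⁻¹] / [kg·mol⁻¹] = m²·s⁻²·K⁻¹
All reduce to m²·s⁻²·K⁻¹ except (B), which is m²·s⁻².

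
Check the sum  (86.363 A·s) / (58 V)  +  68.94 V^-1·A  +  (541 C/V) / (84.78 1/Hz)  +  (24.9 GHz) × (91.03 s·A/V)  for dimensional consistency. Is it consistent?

No

Work out the base dimensions of each:
  (86.363 A·s) / (58 V):  [s·A] / [kg·m²·s⁻³·A⁻¹] = kg⁻¹·m⁻²·s⁴·A²
  68.94 V^-1·A:  A·V⁻¹ = A·(J·C⁻¹)⁻¹ = kg⁻¹·m⁻²·s³·A²
  (541 C/V) / (84.78 1/Hz):  [kg⁻¹·m⁻²·s⁴·A²] / [s] = kg⁻¹·m⁻²·s³·A²
  (24.9 GHz) × (91.03 s·A/V):  [s⁻¹] · [kg⁻¹·m⁻²·s⁴·A²] = kg⁻¹·m⁻²·s³·A²
The terms do not share a single dimension (kg⁻¹·m⁻²·s³·A² vs kg⁻¹·m⁻²·s⁴·A²).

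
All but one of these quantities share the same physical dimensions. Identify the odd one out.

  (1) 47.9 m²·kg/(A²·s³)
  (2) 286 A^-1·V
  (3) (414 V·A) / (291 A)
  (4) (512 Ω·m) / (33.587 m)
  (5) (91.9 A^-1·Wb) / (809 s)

Reduce each to base SI dimensions:
  (1) kg·m²·s⁻³·A⁻²
  (2) V·A⁻¹ = J·C⁻¹·A⁻¹ = kg·m²·s⁻³·A⁻²
  (3) [kg·m²·s⁻³] / [A] = kg·m²·s⁻³·A⁻¹
  (4) [kg·m³·s⁻³·A⁻²] / [m] = kg·m²·s⁻³·A⁻²
  (5) [kg·m²·s⁻²·A⁻²] / [s] = kg·m²·s⁻³·A⁻²
All reduce to kg·m²·s⁻³·A⁻² except (3), which is kg·m²·s⁻³·A⁻¹.

(3)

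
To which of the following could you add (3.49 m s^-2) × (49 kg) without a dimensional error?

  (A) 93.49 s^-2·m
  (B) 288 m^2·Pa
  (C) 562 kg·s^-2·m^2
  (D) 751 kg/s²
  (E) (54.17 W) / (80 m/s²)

(B)

Reference: [m·s⁻²] · [kg] = kg·m·s⁻².
Each option:
  (A) m·s⁻²
  (B) Pa·m² = N·m⁻²·m² = kg·m·s⁻²  ← same
  (C) kg·m²·s⁻²
  (D) kg·s⁻²
  (E) [kg·m²·s⁻³] / [m·s⁻²] = kg·m·s⁻¹
Only (B) matches kg·m·s⁻².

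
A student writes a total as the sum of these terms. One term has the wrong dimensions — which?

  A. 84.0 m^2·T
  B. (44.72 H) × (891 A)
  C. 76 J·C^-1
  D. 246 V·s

C.

Work out the base dimensions of each:
  A. T·m² = Wb·m⁻²·m² = kg·m²·s⁻²·A⁻¹
  B. [kg·m²·s⁻²·A⁻²] · [A] = kg·m²·s⁻²·A⁻¹
  C. J·C⁻¹ = N·m·(s·A)⁻¹ = kg·m²·s⁻³·A⁻¹
  D. V·s = J·C⁻¹·s = kg·m²·s⁻²·A⁻¹
All reduce to kg·m²·s⁻²·A⁻¹ except C., which is kg·m²·s⁻³·A⁻¹.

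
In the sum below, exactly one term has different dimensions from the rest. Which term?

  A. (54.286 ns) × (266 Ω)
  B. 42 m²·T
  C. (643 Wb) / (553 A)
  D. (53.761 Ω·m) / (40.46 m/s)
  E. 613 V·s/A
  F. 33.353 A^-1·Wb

B.

Expand each in SI base units:
  A. [s] · [kg·m²·s⁻³·A⁻²] = kg·m²·s⁻²·A⁻²
  B. T·m² = Wb·m⁻²·m² = kg·m²·s⁻²·A⁻¹
  C. [kg·m²·s⁻²·A⁻¹] / [A] = kg·m²·s⁻²·A⁻²
  D. [kg·m³·s⁻³·A⁻²] / [m·s⁻¹] = kg·m²·s⁻²·A⁻²
  E. V·s·A⁻¹ = J·C⁻¹·s·A⁻¹ = kg·m²·s⁻²·A⁻²
  F. Wb·A⁻¹ = V·s·A⁻¹ = kg·m²·s⁻²·A⁻²
All reduce to kg·m²·s⁻²·A⁻² except B., which is kg·m²·s⁻²·A⁻¹.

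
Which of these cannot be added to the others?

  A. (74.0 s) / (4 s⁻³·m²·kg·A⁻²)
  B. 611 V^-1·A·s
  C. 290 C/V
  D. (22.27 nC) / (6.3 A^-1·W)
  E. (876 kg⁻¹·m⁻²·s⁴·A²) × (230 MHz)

Reduce each to base SI dimensions:
  A. [s] / [kg·m²·s⁻³·A⁻²] = kg⁻¹·m⁻²·s⁴·A²
  B. A·s·V⁻¹ = A·s·(J·C⁻¹)⁻¹ = kg⁻¹·m⁻²·s⁴·A²
  C. C·V⁻¹ = s·A·(J·C⁻¹)⁻¹ = kg⁻¹·m⁻²·s⁴·A²
  D. [s·A] / [kg·m²·s⁻³·A⁻¹] = kg⁻¹·m⁻²·s⁴·A²
  E. [kg⁻¹·m⁻²·s⁴·A²] · [s⁻¹] = kg⁻¹·m⁻²·s³·A²
All reduce to kg⁻¹·m⁻²·s⁴·A² except E., which is kg⁻¹·m⁻²·s³·A².

E.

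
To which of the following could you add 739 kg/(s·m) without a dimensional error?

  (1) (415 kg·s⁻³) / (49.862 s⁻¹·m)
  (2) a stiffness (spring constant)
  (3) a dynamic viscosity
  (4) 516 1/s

Reference: kg·m⁻¹·s⁻¹.
Each option:
  (1) [kg·s⁻³] / [m·s⁻¹] = kg·m⁻¹·s⁻²
  (2) [stiffness (spring constant)] = kg·s⁻²
  (3) [dynamic viscosity] = kg·m⁻¹·s⁻¹  ← same
  (4) s⁻¹
Only (3) matches kg·m⁻¹·s⁻¹.

(3)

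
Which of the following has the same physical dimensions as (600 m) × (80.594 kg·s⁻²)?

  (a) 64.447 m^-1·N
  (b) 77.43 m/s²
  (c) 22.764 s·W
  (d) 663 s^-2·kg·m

Reference: [m] · [kg·s⁻²] = kg·m·s⁻².
Each option:
  (a) N·m⁻¹ = kg·m·s⁻²·m⁻¹ = kg·s⁻²
  (b) m·s⁻²
  (c) W·s = J·s⁻¹·s = kg·m²·s⁻²
  (d) kg·m·s⁻²  ← same
Only (d) matches kg·m·s⁻².

(d)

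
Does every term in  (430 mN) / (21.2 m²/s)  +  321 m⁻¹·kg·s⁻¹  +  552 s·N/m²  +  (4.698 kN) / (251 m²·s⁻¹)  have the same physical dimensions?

Yes

Expand each in SI base units:
  (430 mN) / (21.2 m²/s):  [kg·m·s⁻²] / [m²·s⁻¹] = kg·m⁻¹·s⁻¹
  321 m⁻¹·kg·s⁻¹:  kg·m⁻¹·s⁻¹
  552 s·N/m²:  N·s·m⁻² = kg·m·s⁻²·s·m⁻² = kg·m⁻¹·s⁻¹
  (4.698 kN) / (251 m²·s⁻¹):  [kg·m·s⁻²] / [m²·s⁻¹] = kg·m⁻¹·s⁻¹
Every term reduces to kg·m⁻¹·s⁻¹.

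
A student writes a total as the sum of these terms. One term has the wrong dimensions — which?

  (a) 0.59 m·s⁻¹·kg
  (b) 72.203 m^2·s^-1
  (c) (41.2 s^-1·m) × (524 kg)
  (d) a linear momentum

Work out the base dimensions of each:
  (a) kg·m·s⁻¹
  (b) m²·s⁻¹
  (c) [m·s⁻¹] · [kg] = kg·m·s⁻¹
  (d) [linear momentum] = kg·m·s⁻¹
All reduce to kg·m·s⁻¹ except (b), which is m²·s⁻¹.

(b)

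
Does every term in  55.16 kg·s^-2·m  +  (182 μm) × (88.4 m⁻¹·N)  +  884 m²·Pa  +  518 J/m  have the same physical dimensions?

Work out the base dimensions of each:
  55.16 kg·s^-2·m:  kg·m·s⁻²
  (182 μm) × (88.4 m⁻¹·N):  [m] · [kg·s⁻²] = kg·m·s⁻²
  884 m²·Pa:  Pa·m² = N·m⁻²·m² = kg·m·s⁻²
  518 J/m:  J·m⁻¹ = N·m·m⁻¹ = kg·m·s⁻²
Every term reduces to kg·m·s⁻².

Yes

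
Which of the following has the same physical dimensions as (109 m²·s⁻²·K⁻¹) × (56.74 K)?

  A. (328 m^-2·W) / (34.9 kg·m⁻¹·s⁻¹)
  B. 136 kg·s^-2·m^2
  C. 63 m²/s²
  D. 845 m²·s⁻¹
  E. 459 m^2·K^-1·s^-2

C.

Reference: [m²·s⁻²·K⁻¹] · [K] = m²·s⁻².
Each option:
  A. [kg·s⁻³] / [kg·m⁻¹·s⁻¹] = m·s⁻²
  B. kg·m²·s⁻²
  C. m²·s⁻²  ← same
  D. m²·s⁻¹
  E. m²·s⁻²·K⁻¹
Only C. matches m²·s⁻².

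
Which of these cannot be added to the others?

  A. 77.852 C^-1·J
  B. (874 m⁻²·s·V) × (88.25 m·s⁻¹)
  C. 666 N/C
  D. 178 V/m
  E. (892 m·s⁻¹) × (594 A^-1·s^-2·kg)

A.

Reduce each to base SI dimensions:
  A. J·C⁻¹ = N·m·(s·A)⁻¹ = kg·m²·s⁻³·A⁻¹
  B. [kg·s⁻²·A⁻¹] · [m·s⁻¹] = kg·m·s⁻³·A⁻¹
  C. N·C⁻¹ = kg·m·s⁻²·(s·A)⁻¹ = kg·m·s⁻³·A⁻¹
  D. V·m⁻¹ = J·C⁻¹·m⁻¹ = kg·m·s⁻³·A⁻¹
  E. [m·s⁻¹] · [kg·s⁻²·A⁻¹] = kg·m·s⁻³·A⁻¹
All reduce to kg·m·s⁻³·A⁻¹ except A., which is kg·m²·s⁻³·A⁻¹.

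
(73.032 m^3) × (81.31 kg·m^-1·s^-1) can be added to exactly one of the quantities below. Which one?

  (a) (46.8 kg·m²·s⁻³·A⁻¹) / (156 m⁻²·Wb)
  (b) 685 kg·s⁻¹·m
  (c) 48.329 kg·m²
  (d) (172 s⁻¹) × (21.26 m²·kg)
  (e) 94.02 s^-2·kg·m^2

(d)

Reference: [m³] · [kg·m⁻¹·s⁻¹] = kg·m²·s⁻¹.
Each option:
  (a) [kg·m²·s⁻³·A⁻¹] / [kg·s⁻²·A⁻¹] = m²·s⁻¹
  (b) kg·m·s⁻¹
  (c) kg·m²
  (d) [s⁻¹] · [kg·m²] = kg·m²·s⁻¹  ← same
  (e) kg·m²·s⁻²
Only (d) matches kg·m²·s⁻¹.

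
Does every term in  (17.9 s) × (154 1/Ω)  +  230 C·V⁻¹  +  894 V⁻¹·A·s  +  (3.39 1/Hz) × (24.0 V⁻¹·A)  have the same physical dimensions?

Work out the base dimensions of each:
  (17.9 s) × (154 1/Ω):  [s] · [kg⁻¹·m⁻²·s³·A²] = kg⁻¹·m⁻²·s⁴·A²
  230 C·V⁻¹:  C·V⁻¹ = s·A·(J·C⁻¹)⁻¹ = kg⁻¹·m⁻²·s⁴·A²
  894 V⁻¹·A·s:  A·s·V⁻¹ = A·s·(J·C⁻¹)⁻¹ = kg⁻¹·m⁻²·s⁴·A²
  (3.39 1/Hz) × (24.0 V⁻¹·A):  [s] · [kg⁻¹·m⁻²·s³·A²] = kg⁻¹·m⁻²·s⁴·A²
Every term reduces to kg⁻¹·m⁻²·s⁴·A².

Yes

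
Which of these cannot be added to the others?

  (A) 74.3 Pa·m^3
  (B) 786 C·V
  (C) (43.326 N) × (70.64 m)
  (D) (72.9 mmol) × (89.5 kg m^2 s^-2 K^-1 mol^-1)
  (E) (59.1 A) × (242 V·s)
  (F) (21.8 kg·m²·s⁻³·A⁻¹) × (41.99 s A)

(D)

Reduce each to base SI dimensions:
  (A) Pa·m³ = N·m⁻²·m³ = kg·m²·s⁻²
  (B) C·V = s·A·J·C⁻¹ = kg·m²·s⁻²
  (C) [kg·m·s⁻²] · [m] = kg·m²·s⁻²
  (D) [mol] · [kg·m²·s⁻²·K⁻¹·mol⁻¹] = kg·m²·s⁻²·K⁻¹
  (E) [A] · [kg·m²·s⁻²·A⁻¹] = kg·m²·s⁻²
  (F) [kg·m²·s⁻³·A⁻¹] · [s·A] = kg·m²·s⁻²
All reduce to kg·m²·s⁻² except (D), which is kg·m²·s⁻²·K⁻¹.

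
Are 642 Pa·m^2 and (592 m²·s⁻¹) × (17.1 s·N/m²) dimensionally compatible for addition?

Reduce each to base SI dimensions:
  642 Pa·m^2:  Pa·m² = N·m⁻²·m² = kg·m·s⁻²
  (592 m²·s⁻¹) × (17.1 s·N/m²):  [m²·s⁻¹] · [kg·m⁻¹·s⁻¹] = kg·m·s⁻²
Both are kg·m·s⁻², so they have the same dimensions and can be added.

Yes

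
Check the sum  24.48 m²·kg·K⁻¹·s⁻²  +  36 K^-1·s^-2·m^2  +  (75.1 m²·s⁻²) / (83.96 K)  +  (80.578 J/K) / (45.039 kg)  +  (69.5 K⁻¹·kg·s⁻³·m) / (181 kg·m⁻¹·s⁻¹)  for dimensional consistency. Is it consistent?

No

Reduce each to base SI dimensions:
  24.48 m²·kg·K⁻¹·s⁻²:  kg·m²·s⁻²·K⁻¹
  36 K^-1·s^-2·m^2:  m²·s⁻²·K⁻¹
  (75.1 m²·s⁻²) / (83.96 K):  [m²·s⁻²] / [K] = m²·s⁻²·K⁻¹
  (80.578 J/K) / (45.039 kg):  [kg·m²·s⁻²·K⁻¹] / [kg] = m²·s⁻²·K⁻¹
  (69.5 K⁻¹·kg·s⁻³·m) / (181 kg·m⁻¹·s⁻¹):  [kg·m·s⁻³·K⁻¹] / [kg·m⁻¹·s⁻¹] = m²·s⁻²·K⁻¹
The terms do not share a single dimension (kg·m²·s⁻²·K⁻¹ vs m²·s⁻²·K⁻¹).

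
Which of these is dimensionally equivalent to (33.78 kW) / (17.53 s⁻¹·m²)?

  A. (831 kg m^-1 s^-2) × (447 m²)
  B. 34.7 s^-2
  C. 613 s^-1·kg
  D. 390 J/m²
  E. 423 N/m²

Reference: [kg·m²·s⁻³] / [m²·s⁻¹] = kg·s⁻².
Each option:
  A. [kg·m⁻¹·s⁻²] · [m²] = kg·m·s⁻²
  B. s⁻²
  C. kg·s⁻¹
  D. J·m⁻² = N·m·m⁻² = kg·s⁻²  ← same
  E. N·m⁻² = kg·m·s⁻²·m⁻² = kg·m⁻¹·s⁻²
Only D. matches kg·s⁻².

D.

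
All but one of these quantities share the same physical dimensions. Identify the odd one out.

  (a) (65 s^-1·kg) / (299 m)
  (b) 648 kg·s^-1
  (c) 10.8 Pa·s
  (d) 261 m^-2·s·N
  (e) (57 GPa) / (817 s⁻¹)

(b)

Expand each in SI base units:
  (a) [kg·s⁻¹] / [m] = kg·m⁻¹·s⁻¹
  (b) kg·s⁻¹
  (c) Pa·s = N·m⁻²·s = kg·m⁻¹·s⁻¹
  (d) N·s·m⁻² = kg·m·s⁻²·s·m⁻² = kg·m⁻¹·s⁻¹
  (e) [kg·m⁻¹·s⁻²] / [s⁻¹] = kg·m⁻¹·s⁻¹
All reduce to kg·m⁻¹·s⁻¹ except (b), which is kg·s⁻¹.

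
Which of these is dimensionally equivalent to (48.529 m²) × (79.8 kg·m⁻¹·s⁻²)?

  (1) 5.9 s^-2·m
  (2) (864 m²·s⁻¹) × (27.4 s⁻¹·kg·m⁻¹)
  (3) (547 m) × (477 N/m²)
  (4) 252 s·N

(2)

Reference: [m²] · [kg·m⁻¹·s⁻²] = kg·m·s⁻².
Each option:
  (1) m·s⁻²
  (2) [m²·s⁻¹] · [kg·m⁻¹·s⁻¹] = kg·m·s⁻²  ← same
  (3) [m] · [kg·m⁻¹·s⁻²] = kg·s⁻²
  (4) N·s = kg·m·s⁻²·s = kg·m·s⁻¹
Only (2) matches kg·m·s⁻².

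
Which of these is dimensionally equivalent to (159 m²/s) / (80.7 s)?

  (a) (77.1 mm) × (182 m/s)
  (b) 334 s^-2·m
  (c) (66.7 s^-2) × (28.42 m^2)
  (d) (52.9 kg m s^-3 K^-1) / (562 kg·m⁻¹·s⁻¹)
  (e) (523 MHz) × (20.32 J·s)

Reference: [m²·s⁻¹] / [s] = m²·s⁻².
Each option:
  (a) [m] · [m·s⁻¹] = m²·s⁻¹
  (b) m·s⁻²
  (c) [s⁻²] · [m²] = m²·s⁻²  ← same
  (d) [kg·m·s⁻³·K⁻¹] / [kg·m⁻¹·s⁻¹] = m²·s⁻²·K⁻¹
  (e) [s⁻¹] · [kg·m²·s⁻¹] = kg·m²·s⁻²
Only (c) matches m²·s⁻².

(c)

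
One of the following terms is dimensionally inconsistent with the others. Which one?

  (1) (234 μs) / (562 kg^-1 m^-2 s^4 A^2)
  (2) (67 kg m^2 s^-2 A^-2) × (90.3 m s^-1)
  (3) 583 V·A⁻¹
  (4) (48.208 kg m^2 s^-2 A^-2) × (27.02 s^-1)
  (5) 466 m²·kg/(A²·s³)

Reduce each to base SI dimensions:
  (1) [s] / [kg⁻¹·m⁻²·s⁴·A²] = kg·m²·s⁻³·A⁻²
  (2) [kg·m²·s⁻²·A⁻²] · [m·s⁻¹] = kg·m³·s⁻³·A⁻²
  (3) V·A⁻¹ = J·C⁻¹·A⁻¹ = kg·m²·s⁻³·A⁻²
  (4) [kg·m²·s⁻²·A⁻²] · [s⁻¹] = kg·m²·s⁻³·A⁻²
  (5) kg·m²·s⁻³·A⁻²
All reduce to kg·m²·s⁻³·A⁻² except (2), which is kg·m³·s⁻³·A⁻².

(2)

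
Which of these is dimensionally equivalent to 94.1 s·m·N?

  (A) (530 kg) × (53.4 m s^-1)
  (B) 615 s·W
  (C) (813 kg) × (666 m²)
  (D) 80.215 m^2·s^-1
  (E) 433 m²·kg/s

Reference: N·m·s = kg·m·s⁻²·m·s = kg·m²·s⁻¹.
Each option:
  (A) [kg] · [m·s⁻¹] = kg·m·s⁻¹
  (B) W·s = J·s⁻¹·s = kg·m²·s⁻²
  (C) [kg] · [m²] = kg·m²
  (D) m²·s⁻¹
  (E) kg·m²·s⁻¹  ← same
Only (E) matches kg·m²·s⁻¹.

(E)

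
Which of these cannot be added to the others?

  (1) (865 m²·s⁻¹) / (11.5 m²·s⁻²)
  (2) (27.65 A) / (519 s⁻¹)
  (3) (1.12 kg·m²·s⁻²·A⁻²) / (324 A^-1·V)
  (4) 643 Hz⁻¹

(2)

In SI base units:
  (1) [m²·s⁻¹] / [m²·s⁻²] = s
  (2) [A] / [s⁻¹] = s·A
  (3) [kg·m²·s⁻²·A⁻²] / [kg·m²·s⁻³·A⁻²] = s
  (4) Hz⁻¹ = (s⁻¹)⁻¹ = s
All reduce to s except (2), which is s·A.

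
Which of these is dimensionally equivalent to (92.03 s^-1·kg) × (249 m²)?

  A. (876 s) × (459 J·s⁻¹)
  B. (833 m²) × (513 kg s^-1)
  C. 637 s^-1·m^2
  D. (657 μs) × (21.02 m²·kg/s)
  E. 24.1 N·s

Reference: [kg·s⁻¹] · [m²] = kg·m²·s⁻¹.
Each option:
  A. [s] · [kg·m²·s⁻³] = kg·m²·s⁻²
  B. [m²] · [kg·s⁻¹] = kg·m²·s⁻¹  ← same
  C. m²·s⁻¹
  D. [s] · [kg·m²·s⁻¹] = kg·m²
  E. N·s = kg·m·s⁻²·s = kg·m·s⁻¹
Only B. matches kg·m²·s⁻¹.

B.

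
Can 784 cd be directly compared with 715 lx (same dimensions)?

No

In SI base units:
  784 cd:  cd
  715 lx:  lx = lm·m⁻² = m⁻²·cd
cd ≠ m⁻²·cd, so they cannot be added.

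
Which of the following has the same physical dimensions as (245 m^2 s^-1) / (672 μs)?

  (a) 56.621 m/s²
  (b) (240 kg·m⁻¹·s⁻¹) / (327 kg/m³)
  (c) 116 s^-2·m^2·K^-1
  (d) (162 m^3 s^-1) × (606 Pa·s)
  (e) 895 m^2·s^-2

Reference: [m²·s⁻¹] / [s] = m²·s⁻².
Each option:
  (a) m·s⁻²
  (b) [kg·m⁻¹·s⁻¹] / [kg·m⁻³] = m²·s⁻¹
  (c) m²·s⁻²·K⁻¹
  (d) [m³·s⁻¹] · [kg·m⁻¹·s⁻¹] = kg·m²·s⁻²
  (e) m²·s⁻²  ← same
Only (e) matches m²·s⁻².

(e)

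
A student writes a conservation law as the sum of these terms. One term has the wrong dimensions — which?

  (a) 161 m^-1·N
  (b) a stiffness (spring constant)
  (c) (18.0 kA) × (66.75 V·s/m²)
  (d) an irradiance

Work out the base dimensions of each:
  (a) N·m⁻¹ = kg·m·s⁻²·m⁻¹ = kg·s⁻²
  (b) [stiffness (spring constant)] = kg·s⁻²
  (c) [A] · [kg·s⁻²·A⁻¹] = kg·s⁻²
  (d) [irradiance] = kg·s⁻³
All reduce to kg·s⁻² except (d), which is kg·s⁻³.

(d)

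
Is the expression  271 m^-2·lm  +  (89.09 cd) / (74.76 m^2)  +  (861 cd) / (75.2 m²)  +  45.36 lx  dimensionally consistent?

Yes

Work out the base dimensions of each:
  271 m^-2·lm:  lm·m⁻² = cd·m⁻² = m⁻²·cd
  (89.09 cd) / (74.76 m^2):  [cd] / [m²] = m⁻²·cd
  (861 cd) / (75.2 m²):  [cd] / [m²] = m⁻²·cd
  45.36 lx:  lx = lm·m⁻² = m⁻²·cd
Every term reduces to m⁻²·cd.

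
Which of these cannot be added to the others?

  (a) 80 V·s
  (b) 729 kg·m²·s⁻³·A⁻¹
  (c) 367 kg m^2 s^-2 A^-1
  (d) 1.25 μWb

Expand each in SI base units:
  (a) V·s = J·C⁻¹·s = kg·m²·s⁻²·A⁻¹
  (b) kg·m²·s⁻³·A⁻¹
  (c) kg·m²·s⁻²·A⁻¹
  (d) Wb = V·s = kg·m²·s⁻²·A⁻¹
All reduce to kg·m²·s⁻²·A⁻¹ except (b), which is kg·m²·s⁻³·A⁻¹.

(b)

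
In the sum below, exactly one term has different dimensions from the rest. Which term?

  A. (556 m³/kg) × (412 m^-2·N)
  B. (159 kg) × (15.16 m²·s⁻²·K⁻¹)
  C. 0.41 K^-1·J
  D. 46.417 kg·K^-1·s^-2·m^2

Expand each in SI base units:
  A. [kg⁻¹·m³] · [kg·m⁻¹·s⁻²] = m²·s⁻²
  B. [kg] · [m²·s⁻²·K⁻¹] = kg·m²·s⁻²·K⁻¹
  C. J·K⁻¹ = N·m·K⁻¹ = kg·m²·s⁻²·K⁻¹
  D. kg·m²·s⁻²·K⁻¹
All reduce to kg·m²·s⁻²·K⁻¹ except A., which is m²·s⁻².

A.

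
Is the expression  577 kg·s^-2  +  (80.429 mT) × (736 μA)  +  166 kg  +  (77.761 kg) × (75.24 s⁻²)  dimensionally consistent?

No

Expand each in SI base units:
  577 kg·s^-2:  kg·s⁻²
  (80.429 mT) × (736 μA):  [kg·s⁻²·A⁻¹] · [A] = kg·s⁻²
  166 kg:  kg
  (77.761 kg) × (75.24 s⁻²):  [kg] · [s⁻²] = kg·s⁻²
The terms do not share a single dimension (kg vs kg·s⁻²).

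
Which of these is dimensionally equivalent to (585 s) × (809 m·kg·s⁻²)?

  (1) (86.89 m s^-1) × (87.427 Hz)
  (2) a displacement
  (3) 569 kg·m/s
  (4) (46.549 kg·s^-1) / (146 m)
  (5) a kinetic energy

Reference: [s] · [kg·m·s⁻²] = kg·m·s⁻¹.
Each option:
  (1) [m·s⁻¹] · [s⁻¹] = m·s⁻²
  (2) [displacement] = m
  (3) kg·m·s⁻¹  ← same
  (4) [kg·s⁻¹] / [m] = kg·m⁻¹·s⁻¹
  (5) [kinetic energy] = kg·m²·s⁻²
Only (3) matches kg·m·s⁻¹.

(3)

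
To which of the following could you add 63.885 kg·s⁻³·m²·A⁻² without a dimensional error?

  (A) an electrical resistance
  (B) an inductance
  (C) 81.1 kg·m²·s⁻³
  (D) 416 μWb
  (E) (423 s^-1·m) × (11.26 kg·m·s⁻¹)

(A)

Reference: kg·m²·s⁻³·A⁻².
Each option:
  (A) [electrical resistance] = kg·m²·s⁻³·A⁻²  ← same
  (B) [inductance] = kg·m²·s⁻²·A⁻²
  (C) kg·m²·s⁻³
  (D) Wb = V·s = kg·m²·s⁻²·A⁻¹
  (E) [m·s⁻¹] · [kg·m·s⁻¹] = kg·m²·s⁻²
Only (A) matches kg·m²·s⁻³·A⁻².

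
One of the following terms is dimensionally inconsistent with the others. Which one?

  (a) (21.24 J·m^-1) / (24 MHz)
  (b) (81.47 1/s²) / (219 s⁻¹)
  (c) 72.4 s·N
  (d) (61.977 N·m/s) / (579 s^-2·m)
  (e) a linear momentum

(b)

In SI base units:
  (a) [kg·m·s⁻²] / [s⁻¹] = kg·m·s⁻¹
  (b) [s⁻²] / [s⁻¹] = s⁻¹
  (c) N·s = kg·m·s⁻²·s = kg·m·s⁻¹
  (d) [kg·m²·s⁻³] / [m·s⁻²] = kg·m·s⁻¹
  (e) [linear momentum] = kg·m·s⁻¹
All reduce to kg·m·s⁻¹ except (b), which is s⁻¹.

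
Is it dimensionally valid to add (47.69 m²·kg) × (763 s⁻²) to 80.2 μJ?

Yes

In SI base units:
  (47.69 m²·kg) × (763 s⁻²):  [kg·m²] · [s⁻²] = kg·m²·s⁻²
  80.2 μJ:  J = N·m = kg·m²·s⁻²
Both are kg·m²·s⁻², so they have the same dimensions and can be added.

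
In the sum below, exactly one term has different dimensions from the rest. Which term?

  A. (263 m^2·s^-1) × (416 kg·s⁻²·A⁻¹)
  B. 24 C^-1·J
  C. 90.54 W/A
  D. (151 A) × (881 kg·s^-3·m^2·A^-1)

Work out the base dimensions of each:
  A. [m²·s⁻¹] · [kg·s⁻²·A⁻¹] = kg·m²·s⁻³·A⁻¹
  B. J·C⁻¹ = N·m·(s·A)⁻¹ = kg·m²·s⁻³·A⁻¹
  C. W·A⁻¹ = J·s⁻¹·A⁻¹ = kg·m²·s⁻³·A⁻¹
  D. [A] · [kg·m²·s⁻³·A⁻¹] = kg·m²·s⁻³
All reduce to kg·m²·s⁻³·A⁻¹ except D., which is kg·m²·s⁻³.

D.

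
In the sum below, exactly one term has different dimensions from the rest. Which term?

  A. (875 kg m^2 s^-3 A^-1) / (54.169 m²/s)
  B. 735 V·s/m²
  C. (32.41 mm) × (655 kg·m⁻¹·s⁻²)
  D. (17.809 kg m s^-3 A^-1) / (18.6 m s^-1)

C.

In SI base units:
  A. [kg·m²·s⁻³·A⁻¹] / [m²·s⁻¹] = kg·s⁻²·A⁻¹
  B. V·s·m⁻² = J·C⁻¹·s·m⁻² = kg·s⁻²·A⁻¹
  C. [m] · [kg·m⁻¹·s⁻²] = kg·s⁻²
  D. [kg·m·s⁻³·A⁻¹] / [m·s⁻¹] = kg·s⁻²·A⁻¹
All reduce to kg·s⁻²·A⁻¹ except C., which is kg·s⁻².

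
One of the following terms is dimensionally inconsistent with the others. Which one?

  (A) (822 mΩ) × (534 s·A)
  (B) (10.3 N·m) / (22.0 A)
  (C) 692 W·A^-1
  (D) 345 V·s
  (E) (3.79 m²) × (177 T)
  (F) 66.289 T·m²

Expand each in SI base units:
  (A) [kg·m²·s⁻³·A⁻²] · [s·A] = kg·m²·s⁻²·A⁻¹
  (B) [kg·m²·s⁻²] / [A] = kg·m²·s⁻²·A⁻¹
  (C) W·A⁻¹ = J·s⁻¹·A⁻¹ = kg·m²·s⁻³·A⁻¹
  (D) V·s = J·C⁻¹·s = kg·m²·s⁻²·A⁻¹
  (E) [m²] · [kg·s⁻²·A⁻¹] = kg·m²·s⁻²·A⁻¹
  (F) T·m² = Wb·m⁻²·m² = kg·m²·s⁻²·A⁻¹
All reduce to kg·m²·s⁻²·A⁻¹ except (C), which is kg·m²·s⁻³·A⁻¹.

(C)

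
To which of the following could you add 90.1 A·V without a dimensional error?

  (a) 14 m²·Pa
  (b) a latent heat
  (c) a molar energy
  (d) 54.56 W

(d)

Reference: V·A = J·C⁻¹·A = kg·m²·s⁻³.
Each option:
  (a) Pa·m² = N·m⁻²·m² = kg·m·s⁻²
  (b) [latent heat] = m²·s⁻²
  (c) [molar energy] = kg·m²·s⁻²·mol⁻¹
  (d) W = J·s⁻¹ = kg·m²·s⁻³  ← same
Only (d) matches kg·m²·s⁻³.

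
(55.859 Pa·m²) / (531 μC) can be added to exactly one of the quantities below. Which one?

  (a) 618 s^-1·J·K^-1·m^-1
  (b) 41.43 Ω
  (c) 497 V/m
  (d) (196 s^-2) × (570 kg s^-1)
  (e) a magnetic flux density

(c)

Reference: [kg·m·s⁻²] / [s·A] = kg·m·s⁻³·A⁻¹.
Each option:
  (a) J·s⁻¹·m⁻¹·K⁻¹ = N·m·s⁻¹·m⁻¹·K⁻¹ = kg·m·s⁻³·K⁻¹
  (b) Ω = V·A⁻¹ = kg·m²·s⁻³·A⁻²
  (c) V·m⁻¹ = J·C⁻¹·m⁻¹ = kg·m·s⁻³·A⁻¹  ← same
  (d) [s⁻²] · [kg·s⁻¹] = kg·s⁻³
  (e) [magnetic flux density] = kg·s⁻²·A⁻¹
Only (c) matches kg·m·s⁻³·A⁻¹.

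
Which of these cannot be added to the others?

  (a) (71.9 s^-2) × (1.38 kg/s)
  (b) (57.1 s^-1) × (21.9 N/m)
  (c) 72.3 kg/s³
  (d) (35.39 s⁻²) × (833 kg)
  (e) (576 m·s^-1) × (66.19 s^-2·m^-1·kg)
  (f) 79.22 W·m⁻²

(d)

Reduce each to base SI dimensions:
  (a) [s⁻²] · [kg·s⁻¹] = kg·s⁻³
  (b) [s⁻¹] · [kg·s⁻²] = kg·s⁻³
  (c) kg·s⁻³
  (d) [s⁻²] · [kg] = kg·s⁻²
  (e) [m·s⁻¹] · [kg·m⁻¹·s⁻²] = kg·s⁻³
  (f) W·m⁻² = J·s⁻¹·m⁻² = kg·s⁻³
All reduce to kg·s⁻³ except (d), which is kg·s⁻².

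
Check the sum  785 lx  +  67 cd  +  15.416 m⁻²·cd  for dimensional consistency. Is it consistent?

Dimensions:
  785 lx:  lx = lm·m⁻² = m⁻²·cd
  67 cd:  cd
  15.416 m⁻²·cd:  cd·m⁻² = m⁻²·cd
The terms do not share a single dimension (cd vs m⁻²·cd).

No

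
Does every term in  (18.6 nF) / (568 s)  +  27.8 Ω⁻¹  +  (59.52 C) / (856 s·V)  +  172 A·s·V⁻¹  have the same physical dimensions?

No

Work out the base dimensions of each:
  (18.6 nF) / (568 s):  [kg⁻¹·m⁻²·s⁴·A²] / [s] = kg⁻¹·m⁻²·s³·A²
  27.8 Ω⁻¹:  Ω⁻¹ = (V·A⁻¹)⁻¹ = kg⁻¹·m⁻²·s³·A²
  (59.52 C) / (856 s·V):  [s·A] / [kg·m²·s⁻²·A⁻¹] = kg⁻¹·m⁻²·s³·A²
  172 A·s·V⁻¹:  A·s·V⁻¹ = A·s·(J·C⁻¹)⁻¹ = kg⁻¹·m⁻²·s⁴·A²
The terms do not share a single dimension (kg⁻¹·m⁻²·s³·A² vs kg⁻¹·m⁻²·s⁴·A²).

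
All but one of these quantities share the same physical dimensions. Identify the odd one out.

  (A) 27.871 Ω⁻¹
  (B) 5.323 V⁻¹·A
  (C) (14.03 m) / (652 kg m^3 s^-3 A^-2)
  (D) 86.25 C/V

(D)

Expand each in SI base units:
  (A) Ω⁻¹ = (V·A⁻¹)⁻¹ = kg⁻¹·m⁻²·s³·A²
  (B) A·V⁻¹ = A·(J·C⁻¹)⁻¹ = kg⁻¹·m⁻²·s³·A²
  (C) [m] / [kg·m³·s⁻³·A⁻²] = kg⁻¹·m⁻²·s³·A²
  (D) C·V⁻¹ = s·A·(J·C⁻¹)⁻¹ = kg⁻¹·m⁻²·s⁴·A²
All reduce to kg⁻¹·m⁻²·s³·A² except (D), which is kg⁻¹·m⁻²·s⁴·A².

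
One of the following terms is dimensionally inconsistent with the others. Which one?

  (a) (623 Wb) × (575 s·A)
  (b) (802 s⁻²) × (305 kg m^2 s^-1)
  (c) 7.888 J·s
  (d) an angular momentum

(b)

Reduce each to base SI dimensions:
  (a) [kg·m²·s⁻²·A⁻¹] · [s·A] = kg·m²·s⁻¹
  (b) [s⁻²] · [kg·m²·s⁻¹] = kg·m²·s⁻³
  (c) J·s = N·m·s = kg·m²·s⁻¹
  (d) [angular momentum] = kg·m²·s⁻¹
All reduce to kg·m²·s⁻¹ except (b), which is kg·m²·s⁻³.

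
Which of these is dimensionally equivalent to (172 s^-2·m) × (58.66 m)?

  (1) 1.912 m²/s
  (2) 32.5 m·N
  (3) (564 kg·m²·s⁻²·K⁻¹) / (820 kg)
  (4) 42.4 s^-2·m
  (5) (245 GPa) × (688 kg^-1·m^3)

Reference: [m·s⁻²] · [m] = m²·s⁻².
Each option:
  (1) m²·s⁻¹
  (2) N·m = kg·m·s⁻²·m = kg·m²·s⁻²
  (3) [kg·m²·s⁻²·K⁻¹] / [kg] = m²·s⁻²·K⁻¹
  (4) m·s⁻²
  (5) [kg·m⁻¹·s⁻²] · [kg⁻¹·m³] = m²·s⁻²  ← same
Only (5) matches m²·s⁻².

(5)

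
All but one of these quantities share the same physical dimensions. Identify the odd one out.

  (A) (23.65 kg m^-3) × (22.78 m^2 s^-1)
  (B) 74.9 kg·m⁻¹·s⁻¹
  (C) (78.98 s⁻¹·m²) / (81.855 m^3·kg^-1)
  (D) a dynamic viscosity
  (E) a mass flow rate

(E)

Dimensions:
  (A) [kg·m⁻³] · [m²·s⁻¹] = kg·m⁻¹·s⁻¹
  (B) kg·m⁻¹·s⁻¹
  (C) [m²·s⁻¹] / [kg⁻¹·m³] = kg·m⁻¹·s⁻¹
  (D) [dynamic viscosity] = kg·m⁻¹·s⁻¹
  (E) [mass flow rate] = kg·s⁻¹
All reduce to kg·m⁻¹·s⁻¹ except (E), which is kg·s⁻¹.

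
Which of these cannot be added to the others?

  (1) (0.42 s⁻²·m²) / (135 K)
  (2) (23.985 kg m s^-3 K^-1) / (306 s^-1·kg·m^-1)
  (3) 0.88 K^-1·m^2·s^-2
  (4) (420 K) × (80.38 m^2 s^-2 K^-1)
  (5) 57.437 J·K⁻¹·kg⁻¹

(4)

Reduce each to base SI dimensions:
  (1) [m²·s⁻²] / [K] = m²·s⁻²·K⁻¹
  (2) [kg·m·s⁻³·K⁻¹] / [kg·m⁻¹·s⁻¹] = m²·s⁻²·K⁻¹
  (3) m²·s⁻²·K⁻¹
  (4) [K] · [m²·s⁻²·K⁻¹] = m²·s⁻²
  (5) J·kg⁻¹·K⁻¹ = N·m·kg⁻¹·K⁻¹ = m²·s⁻²·K⁻¹
All reduce to m²·s⁻²·K⁻¹ except (4), which is m²·s⁻².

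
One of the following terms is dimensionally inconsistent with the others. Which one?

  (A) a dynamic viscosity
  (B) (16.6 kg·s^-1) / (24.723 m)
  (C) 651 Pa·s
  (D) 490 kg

Dimensions:
  (A) [dynamic viscosity] = kg·m⁻¹·s⁻¹
  (B) [kg·s⁻¹] / [m] = kg·m⁻¹·s⁻¹
  (C) Pa·s = N·m⁻²·s = kg·m⁻¹·s⁻¹
  (D) kg
All reduce to kg·m⁻¹·s⁻¹ except (D), which is kg.

(D)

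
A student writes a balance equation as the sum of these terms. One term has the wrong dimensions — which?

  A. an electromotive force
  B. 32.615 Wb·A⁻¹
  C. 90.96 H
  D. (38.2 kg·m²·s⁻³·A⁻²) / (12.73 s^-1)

A.

Reduce each to base SI dimensions:
  A. [electromotive force] = kg·m²·s⁻³·A⁻¹
  B. Wb·A⁻¹ = V·s·A⁻¹ = kg·m²·s⁻²·A⁻²
  C. H = V·s·A⁻¹ = kg·m²·s⁻²·A⁻²
  D. [kg·m²·s⁻³·A⁻²] / [s⁻¹] = kg·m²·s⁻²·A⁻²
All reduce to kg·m²·s⁻²·A⁻² except A., which is kg·m²·s⁻³·A⁻¹.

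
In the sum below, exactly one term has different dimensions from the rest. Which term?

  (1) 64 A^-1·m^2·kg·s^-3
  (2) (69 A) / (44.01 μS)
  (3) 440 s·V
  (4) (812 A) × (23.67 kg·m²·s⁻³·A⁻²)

(3)

Work out the base dimensions of each:
  (1) kg·m²·s⁻³·A⁻¹
  (2) [A] / [kg⁻¹·m⁻²·s³·A²] = kg·m²·s⁻³·A⁻¹
  (3) V·s = J·C⁻¹·s = kg·m²·s⁻²·A⁻¹
  (4) [A] · [kg·m²·s⁻³·A⁻²] = kg·m²·s⁻³·A⁻¹
All reduce to kg·m²·s⁻³·A⁻¹ except (3), which is kg·m²·s⁻²·A⁻¹.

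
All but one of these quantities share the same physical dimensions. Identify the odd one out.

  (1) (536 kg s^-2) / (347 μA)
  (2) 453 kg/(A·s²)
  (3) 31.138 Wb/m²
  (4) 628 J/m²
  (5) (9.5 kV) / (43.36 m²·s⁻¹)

(4)

Work out the base dimensions of each:
  (1) [kg·s⁻²] / [A] = kg·s⁻²·A⁻¹
  (2) kg·s⁻²·A⁻¹
  (3) Wb·m⁻² = V·s·m⁻² = kg·s⁻²·A⁻¹
  (4) J·m⁻² = N·m·m⁻² = kg·s⁻²
  (5) [kg·m²·s⁻³·A⁻¹] / [m²·s⁻¹] = kg·s⁻²·A⁻¹
All reduce to kg·s⁻²·A⁻¹ except (4), which is kg·s⁻².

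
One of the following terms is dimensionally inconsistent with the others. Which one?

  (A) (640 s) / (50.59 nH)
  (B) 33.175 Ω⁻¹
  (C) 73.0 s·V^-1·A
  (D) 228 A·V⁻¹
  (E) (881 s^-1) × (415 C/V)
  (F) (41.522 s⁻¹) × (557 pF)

In SI base units:
  (A) [s] / [kg·m²·s⁻²·A⁻²] = kg⁻¹·m⁻²·s³·A²
  (B) Ω⁻¹ = (V·A⁻¹)⁻¹ = kg⁻¹·m⁻²·s³·A²
  (C) A·s·V⁻¹ = A·s·(J·C⁻¹)⁻¹ = kg⁻¹·m⁻²·s⁴·A²
  (D) A·V⁻¹ = A·(J·C⁻¹)⁻¹ = kg⁻¹·m⁻²·s³·A²
  (E) [s⁻¹] · [kg⁻¹·m⁻²·s⁴·A²] = kg⁻¹·m⁻²·s³·A²
  (F) [s⁻¹] · [kg⁻¹·m⁻²·s⁴·A²] = kg⁻¹·m⁻²·s³·A²
All reduce to kg⁻¹·m⁻²·s³·A² except (C), which is kg⁻¹·m⁻²·s⁴·A².

(C)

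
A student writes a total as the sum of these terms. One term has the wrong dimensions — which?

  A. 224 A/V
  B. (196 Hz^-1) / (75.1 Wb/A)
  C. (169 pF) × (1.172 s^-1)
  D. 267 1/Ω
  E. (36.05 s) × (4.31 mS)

E.

Work out the base dimensions of each:
  A. A·V⁻¹ = A·(J·C⁻¹)⁻¹ = kg⁻¹·m⁻²·s³·A²
  B. [s] / [kg·m²·s⁻²·A⁻²] = kg⁻¹·m⁻²·s³·A²
  C. [kg⁻¹·m⁻²·s⁴·A²] · [s⁻¹] = kg⁻¹·m⁻²·s³·A²
  D. Ω⁻¹ = (V·A⁻¹)⁻¹ = kg⁻¹·m⁻²·s³·A²
  E. [s] · [kg⁻¹·m⁻²·s³·A²] = kg⁻¹·m⁻²·s⁴·A²
All reduce to kg⁻¹·m⁻²·s³·A² except E., which is kg⁻¹·m⁻²·s⁴·A².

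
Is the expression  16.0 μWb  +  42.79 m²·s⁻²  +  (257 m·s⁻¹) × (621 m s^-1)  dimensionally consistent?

Expand each in SI base units:
  16.0 μWb:  Wb = V·s = kg·m²·s⁻²·A⁻¹
  42.79 m²·s⁻²:  m²·s⁻²
  (257 m·s⁻¹) × (621 m s^-1):  [m·s⁻¹] · [m·s⁻¹] = m²·s⁻²
The terms do not share a single dimension (kg·m²·s⁻²·A⁻¹ vs m²·s⁻²).

No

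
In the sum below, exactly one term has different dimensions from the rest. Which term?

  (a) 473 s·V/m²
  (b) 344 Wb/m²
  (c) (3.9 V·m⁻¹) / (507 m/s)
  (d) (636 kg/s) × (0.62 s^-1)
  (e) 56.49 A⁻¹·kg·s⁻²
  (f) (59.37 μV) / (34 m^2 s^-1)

Work out the base dimensions of each:
  (a) V·s·m⁻² = J·C⁻¹·s·m⁻² = kg·s⁻²·A⁻¹
  (b) Wb·m⁻² = V·s·m⁻² = kg·s⁻²·A⁻¹
  (c) [kg·m·s⁻³·A⁻¹] / [m·s⁻¹] = kg·s⁻²·A⁻¹
  (d) [kg·s⁻¹] · [s⁻¹] = kg·s⁻²
  (e) kg·s⁻²·A⁻¹
  (f) [kg·m²·s⁻³·A⁻¹] / [m²·s⁻¹] = kg·s⁻²·A⁻¹
All reduce to kg·s⁻²·A⁻¹ except (d), which is kg·s⁻².

(d)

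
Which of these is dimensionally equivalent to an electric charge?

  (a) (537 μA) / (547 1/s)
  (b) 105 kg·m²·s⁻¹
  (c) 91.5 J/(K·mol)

Reference: [electric charge] = s·A.
Each option:
  (a) [A] / [s⁻¹] = s·A  ← same
  (b) kg·m²·s⁻¹
  (c) J·mol⁻¹·K⁻¹ = N·m·mol⁻¹·K⁻¹ = kg·m²·s⁻²·K⁻¹·mol⁻¹
Only (a) matches s·A.

(a)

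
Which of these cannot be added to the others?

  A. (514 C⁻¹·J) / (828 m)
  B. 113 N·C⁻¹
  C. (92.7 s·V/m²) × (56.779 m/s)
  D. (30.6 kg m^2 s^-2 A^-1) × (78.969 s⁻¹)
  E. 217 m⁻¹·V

D.

Dimensions:
  A. [kg·m²·s⁻³·A⁻¹] / [m] = kg·m·s⁻³·A⁻¹
  B. N·C⁻¹ = kg·m·s⁻²·(s·A)⁻¹ = kg·m·s⁻³·A⁻¹
  C. [kg·s⁻²·A⁻¹] · [m·s⁻¹] = kg·m·s⁻³·A⁻¹
  D. [kg·m²·s⁻²·A⁻¹] · [s⁻¹] = kg·m²·s⁻³·A⁻¹
  E. V·m⁻¹ = J·C⁻¹·m⁻¹ = kg·m·s⁻³·A⁻¹
All reduce to kg·m·s⁻³·A⁻¹ except D., which is kg·m²·s⁻³·A⁻¹.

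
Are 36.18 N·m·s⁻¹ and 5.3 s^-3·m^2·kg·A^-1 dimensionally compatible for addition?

Dimensions:
  36.18 N·m·s⁻¹:  N·m·s⁻¹ = kg·m·s⁻²·m·s⁻¹ = kg·m²·s⁻³
  5.3 s^-3·m^2·kg·A^-1:  kg·m²·s⁻³·A⁻¹
kg·m²·s⁻³ ≠ kg·m²·s⁻³·A⁻¹, so they cannot be added.

No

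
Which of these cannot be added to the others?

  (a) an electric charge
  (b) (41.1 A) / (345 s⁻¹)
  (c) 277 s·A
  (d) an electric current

Dimensions:
  (a) [electric charge] = s·A
  (b) [A] / [s⁻¹] = s·A
  (c) A·s = s·A
  (d) [electric current] = A
All reduce to s·A except (d), which is A.

(d)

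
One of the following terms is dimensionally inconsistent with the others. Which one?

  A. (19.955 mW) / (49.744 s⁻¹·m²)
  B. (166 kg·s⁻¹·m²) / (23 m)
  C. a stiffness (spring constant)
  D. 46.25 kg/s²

B.

Reduce each to base SI dimensions:
  A. [kg·m²·s⁻³] / [m²·s⁻¹] = kg·s⁻²
  B. [kg·m²·s⁻¹] / [m] = kg·m·s⁻¹
  C. [stiffness (spring constant)] = kg·s⁻²
  D. kg·s⁻²
All reduce to kg·s⁻² except B., which is kg·m·s⁻¹.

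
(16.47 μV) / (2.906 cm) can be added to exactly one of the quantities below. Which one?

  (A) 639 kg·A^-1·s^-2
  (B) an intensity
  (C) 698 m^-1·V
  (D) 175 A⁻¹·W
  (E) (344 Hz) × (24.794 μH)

(C)

Reference: [kg·m²·s⁻³·A⁻¹] / [m] = kg·m·s⁻³·A⁻¹.
Each option:
  (A) kg·s⁻²·A⁻¹
  (B) [intensity] = kg·s⁻³
  (C) V·m⁻¹ = J·C⁻¹·m⁻¹ = kg·m·s⁻³·A⁻¹  ← same
  (D) W·A⁻¹ = J·s⁻¹·A⁻¹ = kg·m²·s⁻³·A⁻¹
  (E) [s⁻¹] · [kg·m²·s⁻²·A⁻²] = kg·m²·s⁻³·A⁻²
Only (C) matches kg·m·s⁻³·A⁻¹.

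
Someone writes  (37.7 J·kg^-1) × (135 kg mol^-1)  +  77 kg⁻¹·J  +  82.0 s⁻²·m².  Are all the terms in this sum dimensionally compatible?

In SI base units:
  (37.7 J·kg^-1) × (135 kg mol^-1):  [m²·s⁻²] · [kg·mol⁻¹] = kg·m²·s⁻²·mol⁻¹
  77 kg⁻¹·J:  J·kg⁻¹ = N·m·kg⁻¹ = m²·s⁻²
  82.0 s⁻²·m²:  m²·s⁻²
The terms do not share a single dimension (kg·m²·s⁻²·mol⁻¹ vs m²·s⁻²).

No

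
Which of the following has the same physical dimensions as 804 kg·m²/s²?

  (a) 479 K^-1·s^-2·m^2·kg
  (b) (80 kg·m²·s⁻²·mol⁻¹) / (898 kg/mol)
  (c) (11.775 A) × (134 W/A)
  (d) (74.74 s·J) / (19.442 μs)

(d)

Reference: kg·m²·s⁻².
Each option:
  (a) kg·m²·s⁻²·K⁻¹
  (b) [kg·m²·s⁻²·mol⁻¹] / [kg·mol⁻¹] = m²·s⁻²
  (c) [A] · [kg·m²·s⁻³·A⁻¹] = kg·m²·s⁻³
  (d) [kg·m²·s⁻¹] / [s] = kg·m²·s⁻²  ← same
Only (d) matches kg·m²·s⁻².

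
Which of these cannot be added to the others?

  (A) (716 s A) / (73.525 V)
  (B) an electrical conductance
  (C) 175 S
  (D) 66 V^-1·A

(A)

Dimensions:
  (A) [s·A] / [kg·m²·s⁻³·A⁻¹] = kg⁻¹·m⁻²·s⁴·A²
  (B) [electrical conductance] = kg⁻¹·m⁻²·s³·A²
  (C) S = Ω⁻¹ = kg⁻¹·m⁻²·s³·A²
  (D) A·V⁻¹ = A·(J·C⁻¹)⁻¹ = kg⁻¹·m⁻²·s³·A²
All reduce to kg⁻¹·m⁻²·s³·A² except (A), which is kg⁻¹·m⁻²·s⁴·A².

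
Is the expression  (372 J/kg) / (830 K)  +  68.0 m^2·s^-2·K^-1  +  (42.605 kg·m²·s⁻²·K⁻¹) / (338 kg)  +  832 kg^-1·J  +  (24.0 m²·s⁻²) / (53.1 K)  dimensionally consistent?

Expand each in SI base units:
  (372 J/kg) / (830 K):  [m²·s⁻²] / [K] = m²·s⁻²·K⁻¹
  68.0 m^2·s^-2·K^-1:  m²·s⁻²·K⁻¹
  (42.605 kg·m²·s⁻²·K⁻¹) / (338 kg):  [kg·m²·s⁻²·K⁻¹] / [kg] = m²·s⁻²·K⁻¹
  832 kg^-1·J:  J·kg⁻¹ = N·m·kg⁻¹ = m²·s⁻²
  (24.0 m²·s⁻²) / (53.1 K):  [m²·s⁻²] / [K] = m²·s⁻²·K⁻¹
The terms do not share a single dimension (m²·s⁻² vs m²·s⁻²·K⁻¹).

No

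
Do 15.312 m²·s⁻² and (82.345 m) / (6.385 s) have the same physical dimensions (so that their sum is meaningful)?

Reduce each to base SI dimensions:
  15.312 m²·s⁻²:  m²·s⁻²
  (82.345 m) / (6.385 s):  [m] / [s] = m·s⁻¹
m²·s⁻² ≠ m·s⁻¹, so they cannot be added.

No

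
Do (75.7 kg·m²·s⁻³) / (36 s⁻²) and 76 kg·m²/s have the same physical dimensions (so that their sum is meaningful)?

Expand each in SI base units:
  (75.7 kg·m²·s⁻³) / (36 s⁻²):  [kg·m²·s⁻³] / [s⁻²] = kg·m²·s⁻¹
  76 kg·m²/s:  kg·m²·s⁻¹
Both are kg·m²·s⁻¹, so they have the same dimensions and can be added.

Yes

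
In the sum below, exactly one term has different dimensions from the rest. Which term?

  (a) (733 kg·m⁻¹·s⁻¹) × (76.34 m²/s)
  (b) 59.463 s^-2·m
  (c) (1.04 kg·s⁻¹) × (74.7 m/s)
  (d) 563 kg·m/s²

(b)

Reduce each to base SI dimensions:
  (a) [kg·m⁻¹·s⁻¹] · [m²·s⁻¹] = kg·m·s⁻²
  (b) m·s⁻²
  (c) [kg·s⁻¹] · [m·s⁻¹] = kg·m·s⁻²
  (d) kg·m·s⁻²
All reduce to kg·m·s⁻² except (b), which is m·s⁻².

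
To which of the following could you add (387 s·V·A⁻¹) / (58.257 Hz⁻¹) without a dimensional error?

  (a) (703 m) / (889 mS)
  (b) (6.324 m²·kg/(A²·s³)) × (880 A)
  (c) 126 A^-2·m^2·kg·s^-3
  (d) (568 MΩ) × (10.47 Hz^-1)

Reference: [kg·m²·s⁻²·A⁻²] / [s] = kg·m²·s⁻³·A⁻².
Each option:
  (a) [m] / [kg⁻¹·m⁻²·s³·A²] = kg·m³·s⁻³·A⁻²
  (b) [kg·m²·s⁻³·A⁻²] · [A] = kg·m²·s⁻³·A⁻¹
  (c) kg·m²·s⁻³·A⁻²  ← same
  (d) [kg·m²·s⁻³·A⁻²] · [s] = kg·m²·s⁻²·A⁻²
Only (c) matches kg·m²·s⁻³·A⁻².

(c)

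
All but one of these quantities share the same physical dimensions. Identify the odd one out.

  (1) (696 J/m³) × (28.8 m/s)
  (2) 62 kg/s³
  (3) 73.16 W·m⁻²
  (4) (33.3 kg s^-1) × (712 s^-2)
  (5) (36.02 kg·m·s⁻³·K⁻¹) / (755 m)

(5)

Expand each in SI base units:
  (1) [kg·m⁻¹·s⁻²] · [m·s⁻¹] = kg·s⁻³
  (2) kg·s⁻³
  (3) W·m⁻² = J·s⁻¹·m⁻² = kg·s⁻³
  (4) [kg·s⁻¹] · [s⁻²] = kg·s⁻³
  (5) [kg·m·s⁻³·K⁻¹] / [m] = kg·s⁻³·K⁻¹
All reduce to kg·s⁻³ except (5), which is kg·s⁻³·K⁻¹.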